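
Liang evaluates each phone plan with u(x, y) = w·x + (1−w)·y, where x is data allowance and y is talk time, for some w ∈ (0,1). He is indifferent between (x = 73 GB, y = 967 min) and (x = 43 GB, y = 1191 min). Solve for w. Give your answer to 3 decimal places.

w = 0.882

Equating utilities: w·73 + (1−w)·967 = w·43 + (1−w)·1191.
w·(73−43) = (1−w)·(1191−967), i.e. w·30 = (1−w)·224.
The marginal rate of substitution is 224/30, so w = 224/(30+224) = 0.882.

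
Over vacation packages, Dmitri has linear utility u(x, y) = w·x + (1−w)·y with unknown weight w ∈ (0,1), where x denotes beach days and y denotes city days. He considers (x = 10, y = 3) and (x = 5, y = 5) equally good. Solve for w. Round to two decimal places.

u(10,3) = u(5,5) means w·10 + (1−w)·3 = w·5 + (1−w)·5.
Rearranging, 5·w − 2·(1−w) = 0.
The marginal rate of substitution is 2/5, so w = 2/(5+2) = 0.29.

w = 0.29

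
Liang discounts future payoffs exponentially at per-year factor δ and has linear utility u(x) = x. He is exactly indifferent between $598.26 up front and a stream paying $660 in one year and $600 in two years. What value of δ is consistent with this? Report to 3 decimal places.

The stream is worth 660δ + 600δ² today, so 660δ + 600δ² = 598.26.
So 600δ² + 660δ − 598.26 = 0.
The positive root is δ = [−660 + √(660² + 4·600·598.26)] / (2·600) = (−660 + 1368.000)/1200 ≈ 0.590.

δ ≈ 0.590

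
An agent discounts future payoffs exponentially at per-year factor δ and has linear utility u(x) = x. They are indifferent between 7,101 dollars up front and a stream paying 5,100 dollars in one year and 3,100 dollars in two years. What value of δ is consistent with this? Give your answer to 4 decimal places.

δ ≈ 0.9000

Present value of the stream is 5100·δ + 3100·δ². Indifference gives 5100δ + 3100δ² = 7101.
Rearranged: 3100δ² + 5100δ − 7101 = 0.
By the quadratic formula (taking the positive root), δ = (−5100 + √114062400.00) / 6200 ≈ 0.9000.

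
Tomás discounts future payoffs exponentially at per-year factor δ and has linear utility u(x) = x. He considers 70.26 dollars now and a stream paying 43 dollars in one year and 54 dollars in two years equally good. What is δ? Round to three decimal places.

δ ≈ 0.810

Present value of the stream is 43·δ + 54·δ². Indifference gives 43δ + 54δ² = 70.26.
That is, 54δ² + 43δ − 70.26 = 0, a quadratic in δ.
By the quadratic formula (taking the positive root), δ = (−43 + √17025.16) / 108 ≈ 0.810.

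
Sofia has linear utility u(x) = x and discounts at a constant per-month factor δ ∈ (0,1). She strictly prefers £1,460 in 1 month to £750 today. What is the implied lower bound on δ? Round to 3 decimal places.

Under u(x) = x this choice says 750 < δ·1460.
So δ > 750/1460 = 0.51370.

δ > 0.514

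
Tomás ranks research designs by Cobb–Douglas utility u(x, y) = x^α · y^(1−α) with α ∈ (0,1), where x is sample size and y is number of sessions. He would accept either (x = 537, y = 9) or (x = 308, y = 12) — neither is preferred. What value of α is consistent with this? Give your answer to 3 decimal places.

α ≈ 0.341

Set the two utilities equal: 537^α·9^(1−α) = 308^α·12^(1−α).
(537/308)^α = (12/9)^(1−α); take logs: α·ln(537/308) = (1−α)·ln(12/9), i.e. α·0.555898 = (1−α)·0.287682.
Thus α·(0.843580) = 0.287682, so α = 0.287682/0.843580 ≈ 0.341.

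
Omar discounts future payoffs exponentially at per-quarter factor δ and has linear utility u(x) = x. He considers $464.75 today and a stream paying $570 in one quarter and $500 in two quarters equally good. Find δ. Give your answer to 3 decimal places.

Present value of the stream is 570·δ + 500·δ². Indifference gives 570δ + 500δ² = 464.75.
Rearranged: 500δ² + 570δ − 464.75 = 0.
The positive root is δ = [−570 + √(570² + 4·500·464.75)] / (2·500) = (−570 + 1120.000)/1000 ≈ 0.550.

δ ≈ 0.550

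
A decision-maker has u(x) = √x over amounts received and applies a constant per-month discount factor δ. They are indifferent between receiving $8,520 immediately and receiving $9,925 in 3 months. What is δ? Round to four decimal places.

δ ≈ 0.9749

Indifference means u(8520) = δ^3 · u(9925), so δ^3 = u(8520)/u(9925).
Since u(x) = √x, δ^3 = √(8520/9925) = 0.92652.
Taking the cube root: δ = 0.92652^(1/3) ≈ 0.9749.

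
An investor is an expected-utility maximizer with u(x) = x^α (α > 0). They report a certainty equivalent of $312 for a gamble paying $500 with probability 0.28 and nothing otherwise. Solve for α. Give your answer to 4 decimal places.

EU(lottery) = 0.28·500^α + 0.72·0 = 0.28·500^α.
Setting u(312) equal to that: 312^α = 0.28·500^α ⇒ (312/500)^α = 0.28.
Taking logs: α·ln(312/500) = ln(0.28), so α = -1.2729657 / -0.4716049 ≈ 2.6992.

α ≈ 2.6992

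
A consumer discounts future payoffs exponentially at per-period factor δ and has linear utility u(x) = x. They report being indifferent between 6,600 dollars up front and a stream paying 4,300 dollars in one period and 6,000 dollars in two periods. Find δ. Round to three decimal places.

δ ≈ 0.750

Present value of the stream is 4300·δ + 6000·δ². Indifference gives 4300δ + 6000δ² = 6600.
So 6000δ² + 4300δ − 6600 = 0.
By the quadratic formula (taking the positive root), δ = (−4300 + √176890000.00) / 12000 ≈ 0.750.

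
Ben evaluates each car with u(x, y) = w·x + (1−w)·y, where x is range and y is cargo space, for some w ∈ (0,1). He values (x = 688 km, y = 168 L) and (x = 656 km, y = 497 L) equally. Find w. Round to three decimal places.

Indifference: w·688 + (1−w)·168 = w·656 + (1−w)·497.
w·(688−656) = (1−w)·(497−168), i.e. w·32 = (1−w)·329.
Hence w = 329/(32+329) = 329/361 = 0.911.

w = 0.911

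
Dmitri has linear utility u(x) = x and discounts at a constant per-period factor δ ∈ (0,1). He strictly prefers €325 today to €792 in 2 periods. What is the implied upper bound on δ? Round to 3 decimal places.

Under u(x) = x this choice says 325 > δ^2·792.
So δ^2 < 325/792 = 0.41035; taking the square root of both positive sides preserves the inequality.
δ < (325/792)^(1/2) ≈ 0.641.

δ < 0.641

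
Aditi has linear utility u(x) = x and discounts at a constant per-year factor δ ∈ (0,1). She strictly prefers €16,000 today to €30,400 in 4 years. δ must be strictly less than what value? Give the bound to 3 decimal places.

δ < 0.852

The preference means 16000 > δ^4·30400.
Dividing by 30400: δ^4 < 0.52632. Both sides are positive, so the 4th root keeps the direction.
δ < 0.52632^(1/4) = 0.852.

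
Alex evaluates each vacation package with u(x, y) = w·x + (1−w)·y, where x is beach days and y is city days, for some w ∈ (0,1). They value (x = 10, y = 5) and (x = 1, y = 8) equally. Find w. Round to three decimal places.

u(10,5) = u(1,8) means w·10 + (1−w)·5 = w·1 + (1−w)·8.
w·(10−1) = (1−w)·(8−5), i.e. w·9 = (1−w)·3.
Hence w = 3/(9+3) = 3/12 = 0.250.

w = 0.250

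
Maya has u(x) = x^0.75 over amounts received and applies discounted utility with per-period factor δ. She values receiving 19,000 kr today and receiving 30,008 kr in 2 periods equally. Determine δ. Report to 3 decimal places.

δ ≈ 0.842

The payoff in 2 periods is discounted by δ^2, so u(19000) = δ^2·u(30008) and δ^2 = u(19000)/u(30008).
Since u(x) = x^0.75, δ^2 = (19000/30008)^0.75 = 0.63316^0.75 = 0.70980.
So δ = 0.70980^(1/2) ≈ 0.842.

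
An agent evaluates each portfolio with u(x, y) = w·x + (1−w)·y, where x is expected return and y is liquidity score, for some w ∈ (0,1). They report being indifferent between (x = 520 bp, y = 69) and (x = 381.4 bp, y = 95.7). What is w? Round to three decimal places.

w = 0.162

Equating utilities: w·520 + (1−w)·69 = w·381.4 + (1−w)·95.7.
w·(520−381.4) = (1−w)·(95.7−69), i.e. w·138.6 = (1−w)·26.7.
The marginal rate of substitution is 26.7/138.6, so w = 26.7/(138.6+26.7) = 0.162.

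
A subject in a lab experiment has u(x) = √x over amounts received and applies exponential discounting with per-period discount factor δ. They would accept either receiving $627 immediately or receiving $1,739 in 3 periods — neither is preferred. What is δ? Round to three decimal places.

δ ≈ 0.844

Equating discounted utilities: u(627) = δ^3·u(1739) ⇒ δ^3 = u(627)/u(1739).
Since u(x) = √x, δ^3 = √(627/1739) = 0.60046.
So δ = 0.60046^(1/3) ≈ 0.844.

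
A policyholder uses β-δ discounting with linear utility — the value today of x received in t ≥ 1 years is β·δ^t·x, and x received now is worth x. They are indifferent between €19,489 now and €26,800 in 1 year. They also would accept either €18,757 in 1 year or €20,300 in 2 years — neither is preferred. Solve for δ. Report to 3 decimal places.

δ ≈ 0.924

From the later pair, β·δ^1·18757 = β·δ^2·20300; dividing through, δ = 18757/20300 = 0.92399.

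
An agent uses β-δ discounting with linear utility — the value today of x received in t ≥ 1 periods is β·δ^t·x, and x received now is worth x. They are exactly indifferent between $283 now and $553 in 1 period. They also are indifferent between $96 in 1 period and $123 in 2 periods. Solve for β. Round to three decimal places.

β ≈ 0.656

Both payoffs in the second observation are in the future, so β drops out: δ^1·96 = δ^2·123 ⇒ δ = 96/123 = 0.78049.
Substituting δ into 283 = β·δ·553: β = 283/(431.610) ≈ 0.656.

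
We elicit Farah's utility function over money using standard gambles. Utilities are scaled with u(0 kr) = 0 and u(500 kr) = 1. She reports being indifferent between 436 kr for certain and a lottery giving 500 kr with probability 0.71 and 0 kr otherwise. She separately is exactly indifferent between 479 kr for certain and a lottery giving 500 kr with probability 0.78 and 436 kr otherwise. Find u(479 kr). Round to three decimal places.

First, u(436 kr) = 0.71·u(500 kr) + 0.29·u(0 kr) = 0.71.
Then u(479 kr) = 0.78·u(500 kr) + 0.22·u(436 kr) = 0.78·1.00 + 0.22·0.71 = 0.9362.

0.936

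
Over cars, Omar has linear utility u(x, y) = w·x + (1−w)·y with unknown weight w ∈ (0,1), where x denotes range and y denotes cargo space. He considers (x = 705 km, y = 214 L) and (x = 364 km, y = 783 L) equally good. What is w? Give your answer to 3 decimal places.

u(705,214) = u(364,783) means w·705 + (1−w)·214 = w·364 + (1−w)·783.
Rearranging, 341·w − 569·(1−w) = 0.
Hence w = 569/(341+569) = 569/910 = 0.625.

w = 0.625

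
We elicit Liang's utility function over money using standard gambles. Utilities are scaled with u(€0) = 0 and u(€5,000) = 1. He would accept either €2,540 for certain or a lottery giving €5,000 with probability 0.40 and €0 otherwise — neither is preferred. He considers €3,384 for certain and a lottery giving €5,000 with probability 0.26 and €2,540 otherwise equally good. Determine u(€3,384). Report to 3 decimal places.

0.556

From the first indifference, u(€2,540) = 0.40·u(€5,000) + 0.60·u(€0) = 0.40·1 + 0.60·0 = 0.40.
Chaining: u(€3,384) = 0.26·1.00 + 0.74·0.40 = 0.5560.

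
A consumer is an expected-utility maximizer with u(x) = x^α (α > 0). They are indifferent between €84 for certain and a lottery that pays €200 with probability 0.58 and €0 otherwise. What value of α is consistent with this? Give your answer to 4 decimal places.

EU(lottery) = 0.58·200^α + 0.42·0 = 0.58·200^α.
Setting u(84) equal to that: 84^α = 0.58·200^α ⇒ (84/200)^α = 0.58.
Taking logs: α·ln(84/200) = ln(0.58), so α = -0.5447272 / -0.8675006 ≈ 0.6279.

α ≈ 0.6279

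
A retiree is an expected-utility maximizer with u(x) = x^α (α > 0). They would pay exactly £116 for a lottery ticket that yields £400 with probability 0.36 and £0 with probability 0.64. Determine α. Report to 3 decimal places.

EU(lottery) = 0.36·400^α + 0.64·0 = 0.36·400^α.
Equating: 116^α = 0.36·400^α, i.e. 0.2900^α = 0.36.
Take logs: α = ln 0.36 / ln(116/400) ≈ 0.82533.

α ≈ 0.825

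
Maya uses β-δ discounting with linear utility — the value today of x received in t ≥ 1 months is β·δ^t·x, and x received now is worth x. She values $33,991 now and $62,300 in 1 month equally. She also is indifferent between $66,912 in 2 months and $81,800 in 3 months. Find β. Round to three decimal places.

Both payoffs in the second observation are in the future, so β drops out: δ^2·66912 = δ^3·81800 ⇒ δ = 66912/81800 = 0.81800.
Substituting δ into 33991 = β·δ·62300: β = 33991/(50961.095) ≈ 0.667.

β ≈ 0.667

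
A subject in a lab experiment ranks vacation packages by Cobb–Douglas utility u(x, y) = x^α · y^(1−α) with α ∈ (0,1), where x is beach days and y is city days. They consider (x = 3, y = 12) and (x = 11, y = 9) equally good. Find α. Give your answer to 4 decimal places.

Indifference: 3^α · 12^(1−α) = 11^α · 9^(1−α).
Taking logs: α·ln 3 + (1−α)·ln 12 = α·ln 11 + (1−α)·ln 9, i.e. α·-1.2992830 = (1−α)·-0.2876821.
Thus α·(-1.5869651) = -0.2876821, so α = -0.2876821/-1.5869651 ≈ 0.1813.

α ≈ 0.1813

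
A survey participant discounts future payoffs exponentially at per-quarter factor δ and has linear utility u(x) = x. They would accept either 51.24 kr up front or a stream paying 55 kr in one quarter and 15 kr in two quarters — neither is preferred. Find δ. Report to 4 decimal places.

δ ≈ 0.7700

The stream is worth 55δ + 15δ² today, so 55δ + 15δ² = 51.24.
That is, 15δ² + 55δ − 51.24 = 0, a quadratic in δ.
The positive root is δ = [−55 + √(55² + 4·15·51.24)] / (2·15) = (−55 + 78.099)/30 ≈ 0.7700.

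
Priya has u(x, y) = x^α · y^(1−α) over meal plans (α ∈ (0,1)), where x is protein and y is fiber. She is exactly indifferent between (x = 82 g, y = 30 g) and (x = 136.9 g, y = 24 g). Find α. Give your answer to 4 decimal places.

Indifference: 82^α · 30^(1−α) = 136.9^α · 24^(1−α).
Taking logs: α·ln 82 + (1−α)·ln 30 = α·ln 136.9 + (1−α)·ln 24, i.e. α·-0.5125315 = (1−α)·-0.2231436.
Thus α·(-0.7356751) = -0.2231436, so α = -0.2231436/-0.7356751 ≈ 0.3033.

α ≈ 0.3033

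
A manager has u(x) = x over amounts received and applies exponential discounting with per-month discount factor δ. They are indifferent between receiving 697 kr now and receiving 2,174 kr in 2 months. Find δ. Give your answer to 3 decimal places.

δ ≈ 0.566

The payoff in 2 months is discounted by δ^2, so u(697) = δ^2·u(2174) and δ^2 = u(697)/u(2174).
With u(x) = x: δ^2 = 697/2174 = 0.32061.
Taking the square root: δ = 0.32061^(1/2) ≈ 0.566.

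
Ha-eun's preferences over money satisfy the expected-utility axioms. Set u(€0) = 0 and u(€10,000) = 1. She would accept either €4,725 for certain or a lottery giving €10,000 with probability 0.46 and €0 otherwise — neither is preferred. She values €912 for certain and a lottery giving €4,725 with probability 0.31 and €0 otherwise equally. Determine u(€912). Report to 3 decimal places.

From the first indifference, u(€4,725) = 0.46·u(€10,000) + 0.54·u(€0) = 0.46·1 + 0.54·0 = 0.46.
The second indifference gives u(€912) = 0.31·u(€4,725) + 0.69·u(€0) = 0.31·0.46 + 0.69·0.00 = 0.1426.

0.143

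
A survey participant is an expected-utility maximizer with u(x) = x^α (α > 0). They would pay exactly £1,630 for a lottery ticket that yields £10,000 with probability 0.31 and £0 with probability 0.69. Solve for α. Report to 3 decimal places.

The lottery's expected utility is 0.31·u(10000) + 0.69·u(0) = 0.31·10000^α (since u(0) = 0 for α > 0).
Setting u(1630) equal to that: 1630^α = 0.31·10000^α ⇒ (1630/10000)^α = 0.31.
α = ln(0.31) / ln(1630/10000) = -1.171183/-1.814005 ≈ 0.646.

α ≈ 0.646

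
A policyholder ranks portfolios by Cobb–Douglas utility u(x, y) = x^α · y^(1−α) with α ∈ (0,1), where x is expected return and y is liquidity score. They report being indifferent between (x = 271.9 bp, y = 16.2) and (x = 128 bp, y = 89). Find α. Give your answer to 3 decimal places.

α ≈ 0.693

Indifference: 271.9^α · 16.2^(1−α) = 128^α · 89^(1−α).
Taking logs: α·ln 271.9 + (1−α)·ln 16.2 = α·ln 128 + (1−α)·ln 89, i.e. α·0.753404 = (1−α)·1.703625.
With A = 0.753404 and B = 1.703625: α·A = (1−α)·B, so α = B/(A+B) = 1.703625/2.457029 ≈ 0.693.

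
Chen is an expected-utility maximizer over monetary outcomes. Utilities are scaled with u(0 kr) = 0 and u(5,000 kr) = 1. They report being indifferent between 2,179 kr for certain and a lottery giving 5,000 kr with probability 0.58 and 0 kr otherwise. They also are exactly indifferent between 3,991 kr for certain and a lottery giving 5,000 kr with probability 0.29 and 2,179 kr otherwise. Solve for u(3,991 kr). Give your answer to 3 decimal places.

0.702

The first gamble pins u(2,179 kr): it must equal 0.58·1 + 0.42·0 = 0.58.
The second indifference gives u(3,991 kr) = 0.29·u(5,000 kr) + 0.71·u(2,179 kr) = 0.29·1.00 + 0.71·0.58 = 0.7018.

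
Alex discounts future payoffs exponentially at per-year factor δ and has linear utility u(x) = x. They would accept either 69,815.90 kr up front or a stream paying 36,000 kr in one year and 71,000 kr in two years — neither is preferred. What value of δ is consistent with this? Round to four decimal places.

δ ≈ 0.7700

Present value of the stream is 36000·δ + 71000·δ². Indifference gives 36000δ + 71000δ² = 69815.90.
That is, 71000δ² + 36000δ − 69815.90 = 0, a quadratic in δ.
δ = (−36000 + √(36000² + 4·71000·69815.90)) / (2·71000) = (−36000 + √21123715600.00) / 142000 ≈ 0.7700.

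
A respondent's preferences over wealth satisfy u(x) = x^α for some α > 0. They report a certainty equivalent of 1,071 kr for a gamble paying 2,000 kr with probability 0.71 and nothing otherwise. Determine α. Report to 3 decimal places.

EU(lottery) = 0.71·2000^α + 0.29·0 = 0.71·2000^α.
Equating: 1071^α = 0.71·2000^α, i.e. 0.5355^α = 0.71.
Take logs: α = ln 0.71 / ln(1071/2000) ≈ 0.54838.

α ≈ 0.548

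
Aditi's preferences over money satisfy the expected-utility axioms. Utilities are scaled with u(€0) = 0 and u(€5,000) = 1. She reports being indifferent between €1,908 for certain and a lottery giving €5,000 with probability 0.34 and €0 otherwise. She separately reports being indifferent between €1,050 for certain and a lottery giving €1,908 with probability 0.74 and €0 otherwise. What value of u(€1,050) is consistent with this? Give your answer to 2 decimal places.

0.25

First, u(€1,908) = 0.34·u(€5,000) + 0.66·u(€0) = 0.34.
Then u(€1,050) = 0.74·u(€1,908) + 0.26·u(€0) = 0.74·0.34 + 0.26·0.00 = 0.2516.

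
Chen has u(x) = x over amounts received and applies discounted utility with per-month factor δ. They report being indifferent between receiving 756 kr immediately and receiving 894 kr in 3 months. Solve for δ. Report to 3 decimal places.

Indifference means u(756) = δ^3 · u(894), so δ^3 = u(756)/u(894).
With u(x) = x: δ^3 = 756/894 = 0.84564.
So δ = 0.84564^(1/3) ≈ 0.946.

δ ≈ 0.946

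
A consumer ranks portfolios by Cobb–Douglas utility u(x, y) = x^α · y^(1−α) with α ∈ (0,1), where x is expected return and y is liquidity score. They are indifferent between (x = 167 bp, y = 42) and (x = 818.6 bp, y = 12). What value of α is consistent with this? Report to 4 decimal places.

α ≈ 0.4407

Set the two utilities equal: 167^α·42^(1−α) = 818.6^α·12^(1−α).
Rearrange to (167/818.6)^α = (12/42)^(1−α) and take logs: α·-1.5896018 = (1−α)·-1.2527630.
With A = -1.5896018 and B = -1.2527630: α·A = (1−α)·B, so α = B/(A+B) = -1.2527630/-2.8423648 ≈ 0.4407.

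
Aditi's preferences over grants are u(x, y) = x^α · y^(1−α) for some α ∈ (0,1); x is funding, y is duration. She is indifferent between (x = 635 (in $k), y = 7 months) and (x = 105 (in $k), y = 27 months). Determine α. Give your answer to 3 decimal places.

α ≈ 0.429

Indifference: 635^α · 7^(1−α) = 105^α · 27^(1−α).
(635/105)^α = (27/7)^(1−α); take logs: α·ln(635/105) = (1−α)·ln(27/7), i.e. α·1.799665 = (1−α)·1.349927.
So α/(1−α) = (1.349927)/(1.799665) = 0.750099, and α = 0.750099/1.750099 ≈ 0.429.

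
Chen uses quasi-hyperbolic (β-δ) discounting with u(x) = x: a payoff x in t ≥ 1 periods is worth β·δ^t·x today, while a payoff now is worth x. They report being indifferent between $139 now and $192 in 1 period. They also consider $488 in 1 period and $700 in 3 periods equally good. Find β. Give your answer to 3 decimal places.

β ≈ 0.867

The second indifference involves only future payoffs, so β cancels: β·δ^1·488 = β·δ^3·700, giving δ^2 = 488/700 = 0.69714, so δ = 0.83495.
Substituting δ into 139 = β·δ·192: β = 139/(160.311) ≈ 0.867.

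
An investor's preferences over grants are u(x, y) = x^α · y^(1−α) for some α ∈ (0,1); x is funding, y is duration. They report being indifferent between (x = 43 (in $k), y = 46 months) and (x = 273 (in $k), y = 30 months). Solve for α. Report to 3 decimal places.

Set the two utilities equal: 43^α·46^(1−α) = 273^α·30^(1−α).
Rearrange to (43/273)^α = (30/46)^(1−α) and take logs: α·-1.848272 = (1−α)·-0.427444.
With A = -1.848272 and B = -0.427444: α·A = (1−α)·B, so α = B/(A+B) = -0.427444/-2.275716 ≈ 0.188.

α ≈ 0.188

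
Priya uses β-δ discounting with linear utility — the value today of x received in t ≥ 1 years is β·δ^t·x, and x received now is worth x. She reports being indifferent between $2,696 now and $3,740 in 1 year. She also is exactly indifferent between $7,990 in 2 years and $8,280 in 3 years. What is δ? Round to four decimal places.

δ ≈ 0.9650

The second indifference involves only future payoffs, so β cancels: β·δ^2·7990 = β·δ^3·8280, giving δ = 7990/8280 = 0.96498.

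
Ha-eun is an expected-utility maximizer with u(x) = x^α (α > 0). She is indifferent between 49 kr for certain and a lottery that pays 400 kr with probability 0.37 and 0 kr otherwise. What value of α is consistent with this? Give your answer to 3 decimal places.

The lottery's expected utility is 0.37·u(400) + 0.63·u(0) = 0.37·400^α (since u(0) = 0 for α > 0).
Setting u(49) equal to that: 49^α = 0.37·400^α ⇒ (49/400)^α = 0.37.
Taking logs: α·ln(49/400) = ln(0.37), so α = -0.994252 / -2.099644 ≈ 0.474.

α ≈ 0.474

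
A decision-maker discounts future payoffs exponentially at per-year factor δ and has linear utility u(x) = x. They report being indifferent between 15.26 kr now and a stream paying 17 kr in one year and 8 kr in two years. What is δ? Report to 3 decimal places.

Equating present values: 15.26 = 17δ + 8δ².
Rearranged: 8δ² + 17δ − 15.26 = 0.
By the quadratic formula (taking the positive root), δ = (−17 + √777.32) / 16 ≈ 0.680.

δ ≈ 0.680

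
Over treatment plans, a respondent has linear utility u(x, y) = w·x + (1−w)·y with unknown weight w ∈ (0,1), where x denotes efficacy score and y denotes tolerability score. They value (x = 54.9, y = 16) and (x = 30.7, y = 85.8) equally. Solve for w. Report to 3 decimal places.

Indifference: w·54.9 + (1−w)·16 = w·30.7 + (1−w)·85.8.
w·(54.9−30.7) = (1−w)·(85.8−16), i.e. w·24.2 = (1−w)·69.8.
So w/(1−w) = 69.8/24.2 = 2.8843, giving w = 69.8/(24.2+69.8) = 0.743.

w = 0.743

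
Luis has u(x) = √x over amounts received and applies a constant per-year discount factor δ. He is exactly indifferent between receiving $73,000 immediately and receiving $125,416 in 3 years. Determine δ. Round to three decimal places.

The payoff in 3 years is discounted by δ^3, so u(73000) = δ^3·u(125416) and δ^3 = u(73000)/u(125416).
Since u(x) = √x, δ^3 = √(73000/125416) = 0.76293.
Hence δ = (0.76293)^(1/3) = 0.91375.

δ ≈ 0.914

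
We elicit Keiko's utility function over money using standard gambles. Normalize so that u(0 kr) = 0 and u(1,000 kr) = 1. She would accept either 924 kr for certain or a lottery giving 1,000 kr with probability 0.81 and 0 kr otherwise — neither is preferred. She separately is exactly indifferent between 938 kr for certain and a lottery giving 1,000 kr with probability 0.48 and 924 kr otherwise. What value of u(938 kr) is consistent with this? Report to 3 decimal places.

From the first indifference, u(924 kr) = 0.81·u(1,000 kr) + 0.19·u(0 kr) = 0.81·1 + 0.19·0 = 0.81.
The second indifference gives u(938 kr) = 0.48·u(1,000 kr) + 0.52·u(924 kr) = 0.48·1.00 + 0.52·0.81 = 0.9012.

0.901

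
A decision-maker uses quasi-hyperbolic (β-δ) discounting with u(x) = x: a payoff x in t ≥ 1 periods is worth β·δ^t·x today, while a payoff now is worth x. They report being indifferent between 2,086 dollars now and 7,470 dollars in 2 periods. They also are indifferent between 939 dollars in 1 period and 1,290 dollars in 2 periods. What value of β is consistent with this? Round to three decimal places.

From the later pair, β·δ^1·939 = β·δ^2·1290; dividing through, δ = 939/1290 = 0.72791.
Now use the now-vs-future pair: 2086 = β·δ^2·7470 gives β = 2086/(0.52985·7470) ≈ 0.527.

β ≈ 0.527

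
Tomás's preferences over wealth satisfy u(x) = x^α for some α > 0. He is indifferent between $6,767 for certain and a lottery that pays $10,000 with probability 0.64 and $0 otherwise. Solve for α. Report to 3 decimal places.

Since u(0) = 0, the lottery's EU is 0.64·10000^α.
Indifference: 6767^α = 0.64·10000^α, so (6767/10000)^α = 0.64.
α = ln(0.64) / ln(6767/10000) = -0.446287/-0.390527 ≈ 1.143.

α ≈ 1.143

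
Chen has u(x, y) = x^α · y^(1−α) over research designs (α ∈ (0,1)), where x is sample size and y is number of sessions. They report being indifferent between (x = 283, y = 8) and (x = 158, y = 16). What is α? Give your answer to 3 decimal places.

Indifference: 283^α · 8^(1−α) = 158^α · 16^(1−α).
Taking logs: α·ln 283 + (1−α)·ln 8 = α·ln 158 + (1−α)·ln 16, i.e. α·0.582852 = (1−α)·0.693147.
With A = 0.582852 and B = 0.693147: α·A = (1−α)·B, so α = B/(A+B) = 0.693147/1.275999 ≈ 0.543.

α ≈ 0.543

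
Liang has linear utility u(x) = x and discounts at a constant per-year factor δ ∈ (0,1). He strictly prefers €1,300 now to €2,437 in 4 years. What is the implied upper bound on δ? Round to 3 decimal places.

The preference means 1300 > δ^4·2437.
So δ^4 < 1300/2437 = 0.53344; taking the 4th root of both positive sides preserves the inequality.
δ < 0.53344^(1/4) = 0.855.

δ < 0.855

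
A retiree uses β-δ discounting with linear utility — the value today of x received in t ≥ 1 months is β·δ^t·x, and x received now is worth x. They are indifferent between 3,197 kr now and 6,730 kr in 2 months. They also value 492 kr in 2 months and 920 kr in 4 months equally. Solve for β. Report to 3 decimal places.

β ≈ 0.888

Both payoffs in the second observation are in the future, so β drops out: δ^2·492 = δ^4·920 ⇒ δ^2 = 492/920 = 0.53478, so δ = 0.73129.
Now use the now-vs-future pair: 3197 = β·δ^2·6730 gives β = 3197/(0.53478·6730) ≈ 0.888.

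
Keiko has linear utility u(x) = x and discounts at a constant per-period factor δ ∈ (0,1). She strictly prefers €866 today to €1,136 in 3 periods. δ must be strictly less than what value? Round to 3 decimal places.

The preference means 866 > δ^3·1136.
So δ^3 < 866/1136 = 0.76232; taking the cube root of both positive sides preserves the inequality.
δ < 0.76232^(1/3) = 0.914.

δ < 0.914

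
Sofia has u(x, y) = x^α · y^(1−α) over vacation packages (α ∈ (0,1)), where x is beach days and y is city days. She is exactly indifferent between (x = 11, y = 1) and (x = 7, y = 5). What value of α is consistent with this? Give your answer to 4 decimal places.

The Cobb–Douglas utilities coincide, so 11^α·1^(1−α) = 7^α·5^(1−α).
Rearrange to (11/7)^α = (5/1)^(1−α) and take logs: α·0.4519851 = (1−α)·1.6094379.
Thus α·(2.0614230) = 1.6094379, so α = 1.6094379/2.0614230 ≈ 0.7807.

α ≈ 0.7807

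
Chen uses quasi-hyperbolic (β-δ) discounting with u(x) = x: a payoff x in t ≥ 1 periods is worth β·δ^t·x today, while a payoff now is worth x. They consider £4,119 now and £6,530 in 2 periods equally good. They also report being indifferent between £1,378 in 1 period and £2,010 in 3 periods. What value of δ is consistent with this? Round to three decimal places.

From the later pair, β·δ^1·1378 = β·δ^3·2010; dividing through, δ^2 = 1378/2010 = 0.68557, so δ = 0.82799.

δ ≈ 0.828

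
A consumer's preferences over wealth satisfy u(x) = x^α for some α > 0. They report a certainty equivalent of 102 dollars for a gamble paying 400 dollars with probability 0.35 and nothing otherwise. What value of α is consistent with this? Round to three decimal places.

The lottery's expected utility is 0.35·u(400) + 0.65·u(0) = 0.35·400^α (since u(0) = 0 for α > 0).
Equating: 102^α = 0.35·400^α, i.e. 0.2550^α = 0.35.
Taking logs: α·ln(102/400) = ln(0.35), so α = -1.049822 / -1.366492 ≈ 0.768.

α ≈ 0.768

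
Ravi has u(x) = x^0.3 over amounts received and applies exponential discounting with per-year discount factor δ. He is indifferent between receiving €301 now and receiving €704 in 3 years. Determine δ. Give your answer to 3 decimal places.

Indifference means u(301) = δ^3 · u(704), so δ^3 = u(301)/u(704).
Since u(x) = x^0.3, δ^3 = (301/704)^0.3 = 0.42756^0.3 = 0.77499.
Taking the cube root: δ = 0.77499^(1/3) ≈ 0.919.

δ ≈ 0.919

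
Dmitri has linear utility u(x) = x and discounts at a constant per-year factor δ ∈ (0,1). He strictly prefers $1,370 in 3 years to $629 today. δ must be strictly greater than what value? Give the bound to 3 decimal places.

The preference means 629 < δ^3·1370.
Dividing by 1370: δ^3 > 0.45912. Both sides are positive, so the cube root keeps the direction.
δ > 0.45912^(1/3) = 0.771.

δ > 0.771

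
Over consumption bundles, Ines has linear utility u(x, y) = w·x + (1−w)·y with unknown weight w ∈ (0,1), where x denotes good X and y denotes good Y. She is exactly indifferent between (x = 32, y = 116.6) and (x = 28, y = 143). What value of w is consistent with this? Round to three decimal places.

u(32,116.6) = u(28,143) means w·32 + (1−w)·116.6 = w·28 + (1−w)·143.
Rearranging, 4·w − 26.4·(1−w) = 0.
So w/(1−w) = 26.4/4 = 6.6000, giving w = 26.4/(4+26.4) = 0.868.

w = 0.868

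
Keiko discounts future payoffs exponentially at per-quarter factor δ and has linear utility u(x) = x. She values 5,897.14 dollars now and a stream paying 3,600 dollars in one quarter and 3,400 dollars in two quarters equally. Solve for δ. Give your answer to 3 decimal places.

Equating present values: 5897.14 = 3600δ + 3400δ².
Rearranged: 3400δ² + 3600δ − 5897.14 = 0.
By the quadratic formula (taking the positive root), δ = (−3600 + √93161104.00) / 6800 ≈ 0.890.

δ ≈ 0.890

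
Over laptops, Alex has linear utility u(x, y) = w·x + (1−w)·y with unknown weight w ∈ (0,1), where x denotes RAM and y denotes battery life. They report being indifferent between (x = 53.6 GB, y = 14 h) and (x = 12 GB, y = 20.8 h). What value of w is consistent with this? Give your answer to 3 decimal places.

w = 0.140

Equating utilities: w·53.6 + (1−w)·14 = w·12 + (1−w)·20.8.
Collecting terms: w·41.6 = (1−w)·6.8.
Hence w = 6.8/(41.6+6.8) = 6.8/48.4 = 0.140.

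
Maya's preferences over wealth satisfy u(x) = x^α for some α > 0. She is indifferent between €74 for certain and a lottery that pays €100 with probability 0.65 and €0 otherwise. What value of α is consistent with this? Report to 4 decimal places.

EU(lottery) = 0.65·100^α + 0.35·0 = 0.65·100^α.
Setting u(74) equal to that: 74^α = 0.65·100^α ⇒ (74/100)^α = 0.65.
Taking logs: α·ln(74/100) = ln(0.65), so α = -0.4307829 / -0.3011051 ≈ 1.4307.

α ≈ 1.4307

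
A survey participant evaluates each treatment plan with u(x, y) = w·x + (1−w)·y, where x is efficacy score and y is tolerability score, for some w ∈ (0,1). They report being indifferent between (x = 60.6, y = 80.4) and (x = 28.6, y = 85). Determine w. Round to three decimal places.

Indifference: w·60.6 + (1−w)·80.4 = w·28.6 + (1−w)·85.
Rearranging, 32·w − 4.6·(1−w) = 0.
Hence w = 4.6/(32+4.6) = 4.6/36.6 = 0.126.

w = 0.126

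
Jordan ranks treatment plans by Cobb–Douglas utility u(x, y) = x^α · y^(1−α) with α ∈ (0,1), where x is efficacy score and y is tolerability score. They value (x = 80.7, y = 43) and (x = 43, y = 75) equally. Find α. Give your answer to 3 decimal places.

α ≈ 0.469

The Cobb–Douglas utilities coincide, so 80.7^α·43^(1−α) = 43^α·75^(1−α).
Taking logs: α·ln 80.7 + (1−α)·ln 43 = α·ln 43 + (1−α)·ln 75, i.e. α·0.629538 = (1−α)·0.556288.
Thus α·(1.185826) = 0.556288, so α = 0.556288/1.185826 ≈ 0.469.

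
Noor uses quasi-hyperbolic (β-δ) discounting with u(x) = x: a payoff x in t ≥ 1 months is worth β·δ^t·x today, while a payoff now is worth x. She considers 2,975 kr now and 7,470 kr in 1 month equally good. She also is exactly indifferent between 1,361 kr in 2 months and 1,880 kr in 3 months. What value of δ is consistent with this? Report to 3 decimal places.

δ ≈ 0.724

The second indifference involves only future payoffs, so β cancels: β·δ^2·1361 = β·δ^3·1880, giving δ = 1361/1880 = 0.72394.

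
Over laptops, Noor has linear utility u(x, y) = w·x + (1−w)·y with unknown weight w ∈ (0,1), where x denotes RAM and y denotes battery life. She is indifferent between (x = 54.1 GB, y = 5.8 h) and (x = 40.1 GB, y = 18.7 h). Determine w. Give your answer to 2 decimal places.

Equating utilities: w·54.1 + (1−w)·5.8 = w·40.1 + (1−w)·18.7.
Collecting terms: w·14 = (1−w)·12.9.
So w/(1−w) = 12.9/14 = 0.9214, giving w = 12.9/(14+12.9) = 0.48.

w = 0.48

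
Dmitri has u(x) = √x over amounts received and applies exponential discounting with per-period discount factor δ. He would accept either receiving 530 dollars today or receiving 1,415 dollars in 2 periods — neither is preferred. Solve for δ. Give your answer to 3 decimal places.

δ ≈ 0.782

Equating discounted utilities: u(530) = δ^2·u(1415) ⇒ δ^2 = u(530)/u(1415).
Since u(x) = √x, δ^2 = √(530/1415) = 0.61201.
Hence δ = (0.61201)^(1/2) = 0.78231.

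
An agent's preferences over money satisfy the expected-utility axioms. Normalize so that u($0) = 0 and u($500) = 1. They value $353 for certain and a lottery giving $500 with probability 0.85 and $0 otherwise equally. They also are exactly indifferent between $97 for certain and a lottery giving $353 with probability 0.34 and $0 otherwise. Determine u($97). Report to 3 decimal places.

0.289

From the first indifference, u($353) = 0.85·u($500) + 0.15·u($0) = 0.85·1 + 0.15·0 = 0.85.
Then u($97) = 0.34·u($353) + 0.66·u($0) = 0.34·0.85 + 0.66·0.00 = 0.2890.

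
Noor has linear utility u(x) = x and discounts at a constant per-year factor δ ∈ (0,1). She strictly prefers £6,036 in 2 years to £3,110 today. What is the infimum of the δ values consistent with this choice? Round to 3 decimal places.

Comparing present values: 3110 < δ^2·6036.
Hence δ^2 > 3110/6036 = 0.51524, and x ↦ x^(1/2) is increasing on (0,∞).
δ > 0.51524^(1/2) = 0.718.

δ > 0.718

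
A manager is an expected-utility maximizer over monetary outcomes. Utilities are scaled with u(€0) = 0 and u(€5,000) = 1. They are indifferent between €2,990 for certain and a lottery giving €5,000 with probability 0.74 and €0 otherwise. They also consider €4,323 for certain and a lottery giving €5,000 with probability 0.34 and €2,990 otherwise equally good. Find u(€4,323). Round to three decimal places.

0.828

First, u(€2,990) = 0.74·u(€5,000) + 0.26·u(€0) = 0.74.
Chaining: u(€4,323) = 0.34·1.00 + 0.66·0.74 = 0.8284.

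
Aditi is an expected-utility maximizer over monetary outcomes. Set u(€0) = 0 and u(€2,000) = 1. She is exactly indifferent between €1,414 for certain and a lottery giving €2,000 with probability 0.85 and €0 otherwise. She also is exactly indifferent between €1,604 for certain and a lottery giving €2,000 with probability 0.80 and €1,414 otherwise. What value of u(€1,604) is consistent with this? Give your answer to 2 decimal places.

The first gamble pins u(€1,414): it must equal 0.85·1 + 0.15·0 = 0.85.
Chaining: u(€1,604) = 0.80·1.00 + 0.20·0.85 = 0.9700.

0.97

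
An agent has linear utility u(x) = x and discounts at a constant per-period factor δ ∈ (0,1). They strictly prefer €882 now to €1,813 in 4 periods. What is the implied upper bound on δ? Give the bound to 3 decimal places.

δ < 0.835

The preference means 882 > δ^4·1813.
Hence δ^4 < 882/1813 = 0.48649, and x ↦ x^(1/4) is increasing on (0,∞).
δ < (882/1813)^(1/4) ≈ 0.835.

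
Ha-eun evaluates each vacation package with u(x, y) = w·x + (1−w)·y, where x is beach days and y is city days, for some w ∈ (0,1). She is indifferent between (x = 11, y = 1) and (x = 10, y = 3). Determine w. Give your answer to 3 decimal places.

w = 0.667

Indifference: w·11 + (1−w)·1 = w·10 + (1−w)·3.
Collecting terms: w·1 = (1−w)·2.
Hence w = 2/(1+2) = 2/3 = 0.667.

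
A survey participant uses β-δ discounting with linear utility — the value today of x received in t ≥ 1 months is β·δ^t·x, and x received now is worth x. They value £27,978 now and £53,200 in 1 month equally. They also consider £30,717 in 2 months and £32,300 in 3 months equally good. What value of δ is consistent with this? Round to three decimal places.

From the later pair, β·δ^2·30717 = β·δ^3·32300; dividing through, δ = 30717/32300 = 0.95099.

δ ≈ 0.951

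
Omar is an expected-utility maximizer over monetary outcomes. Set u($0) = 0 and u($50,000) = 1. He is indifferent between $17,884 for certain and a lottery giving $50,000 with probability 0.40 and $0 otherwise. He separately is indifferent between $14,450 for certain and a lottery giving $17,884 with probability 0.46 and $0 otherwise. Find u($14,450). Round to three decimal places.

The first gamble pins u($17,884): it must equal 0.40·1 + 0.60·0 = 0.40.
Then u($14,450) = 0.46·u($17,884) + 0.54·u($0) = 0.46·0.40 + 0.54·0.00 = 0.1840.

0.184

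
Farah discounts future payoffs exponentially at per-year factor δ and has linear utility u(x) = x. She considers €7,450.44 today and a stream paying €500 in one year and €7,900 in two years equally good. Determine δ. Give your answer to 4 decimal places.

δ ≈ 0.9400

Equating present values: 7450.44 = 500δ + 7900δ².
Rearranged: 7900δ² + 500δ − 7450.44 = 0.
δ = (−500 + √(500² + 4·7900·7450.44)) / (2·7900) = (−500 + √235683904.00) / 15800 ≈ 0.9400.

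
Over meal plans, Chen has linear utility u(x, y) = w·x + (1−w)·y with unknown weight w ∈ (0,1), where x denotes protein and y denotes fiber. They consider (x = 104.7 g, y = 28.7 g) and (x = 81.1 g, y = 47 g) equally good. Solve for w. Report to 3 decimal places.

w = 0.437

Equating utilities: w·104.7 + (1−w)·28.7 = w·81.1 + (1−w)·47.
w·(104.7−81.1) = (1−w)·(47−28.7), i.e. w·23.6 = (1−w)·18.3.
Hence w = 18.3/(23.6+18.3) = 18.3/41.9 = 0.437.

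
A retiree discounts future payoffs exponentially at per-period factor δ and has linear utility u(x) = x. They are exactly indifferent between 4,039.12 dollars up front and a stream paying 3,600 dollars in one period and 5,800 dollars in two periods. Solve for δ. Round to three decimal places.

Equating present values: 4039.12 = 3600δ + 5800δ².
That is, 5800δ² + 3600δ − 4039.12 = 0, a quadratic in δ.
By the quadratic formula (taking the positive root), δ = (−3600 + √106667584.00) / 11600 ≈ 0.580.

δ ≈ 0.580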